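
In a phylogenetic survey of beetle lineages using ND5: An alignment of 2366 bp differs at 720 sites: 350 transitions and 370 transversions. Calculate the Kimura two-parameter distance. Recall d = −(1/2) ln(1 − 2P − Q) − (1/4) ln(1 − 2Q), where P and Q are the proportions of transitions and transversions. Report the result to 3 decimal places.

0.395

P = 350/2366 ≈ 0.147929 and Q = 370/2366 ≈ 0.156382.
Under the Kimura two-parameter model, d = −½ ln(1 − 2P − Q) − ¼ ln(1 − 2Q).
1 − 2P − Q = 0.54776, giving −½ ln(0.54776) = 0.300959.
1 − 2Q = 0.687236, giving −¼ ln(0.687236) = 0.093769.
d = 0.300959 + 0.093769 = 0.394728.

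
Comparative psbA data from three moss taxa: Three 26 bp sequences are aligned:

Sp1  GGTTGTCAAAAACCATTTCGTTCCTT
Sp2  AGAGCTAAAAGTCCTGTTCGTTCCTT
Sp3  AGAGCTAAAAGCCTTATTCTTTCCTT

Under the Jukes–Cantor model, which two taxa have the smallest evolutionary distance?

Sp1–Sp2: 9/26 differ, p = 0.346, d = 0.464.
Sp1–Sp3: 11/26 differ, p = 0.423, d = 0.623.
Sp2–Sp3: 4/26 differ, p = 0.154, d = 0.172.
The smallest distance is between Sp2 and Sp3.

Sp2 and Sp3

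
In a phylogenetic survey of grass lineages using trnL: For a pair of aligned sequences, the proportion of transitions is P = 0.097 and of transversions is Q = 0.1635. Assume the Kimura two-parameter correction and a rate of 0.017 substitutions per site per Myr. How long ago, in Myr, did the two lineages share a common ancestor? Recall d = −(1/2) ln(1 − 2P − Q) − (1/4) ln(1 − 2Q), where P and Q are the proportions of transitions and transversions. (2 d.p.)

9.42

Under the Kimura two-parameter model, d = −½ ln(1 − 2P − Q) − ¼ ln(1 − 2Q).
1 − 2P − Q = 0.6425, giving −½ ln(0.6425) = 0.221194.
1 − 2Q = 0.673, giving −¼ ln(0.673) = 0.099002.
d = 0.221194 + 0.099002 = 0.320196.
Under a molecular clock d = 2μt, so t = d/(2μ) = 0.320196 / (2 × 0.017) = 9.42 Myr.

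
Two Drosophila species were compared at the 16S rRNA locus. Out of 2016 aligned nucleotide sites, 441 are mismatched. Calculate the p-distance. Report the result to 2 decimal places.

p = 441/2016 = 0.21875 ≈ 0.22 (to 2 d.p.).

0.22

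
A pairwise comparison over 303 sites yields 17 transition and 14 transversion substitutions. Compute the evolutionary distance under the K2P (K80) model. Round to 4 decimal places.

0.1105

P = 17/303 ≈ 0.056106 and Q = 14/303 ≈ 0.046205.
Under the Kimura two-parameter model, d = −½ ln(1 − 2P − Q) − ¼ ln(1 − 2Q).
1 − 2P − Q = 0.841583, giving −½ ln(0.841583) = 0.086235.
1 − 2Q = 0.90759, giving −¼ ln(0.90759) = 0.024241.
d = 0.086235 + 0.024241 = 0.110476.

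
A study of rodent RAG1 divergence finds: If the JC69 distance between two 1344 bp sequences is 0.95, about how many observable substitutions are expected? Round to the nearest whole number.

Invert JC69: p = (3/4)(1 − e^(−4d/3)) = 0.75 × (1 − e^(-1.266667)) = 0.75 × (1 − 0.281769) = 0.538673.
Expected differing sites = pL ≈ 0.538673 × 1344 = 723.976512 ≈ 724.

724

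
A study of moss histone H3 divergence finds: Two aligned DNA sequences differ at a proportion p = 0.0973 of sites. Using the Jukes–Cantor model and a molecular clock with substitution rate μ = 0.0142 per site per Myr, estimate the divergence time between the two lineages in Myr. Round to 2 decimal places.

d = −(3/4) ln(1 − 4p/3) = −0.75 ln(1 − 0.129733) = −0.75 ln(0.870267)
  = −0.75 × (-0.138955) = 0.104216 substitutions/site.
Under a molecular clock d = 2μt, so t = d/(2μ) = 0.104216 / (2 × 0.0142) = 3.67 Myr.

3.67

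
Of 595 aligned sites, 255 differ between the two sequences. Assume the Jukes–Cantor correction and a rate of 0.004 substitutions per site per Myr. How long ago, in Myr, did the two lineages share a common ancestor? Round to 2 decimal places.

79.43

p = 255/595 ≈ 0.428571.
d = −(3/4) ln(1 − 4p/3) = −0.75 ln(1 − 0.571428) = −0.75 ln(0.428572)
  = −0.75 × (-0.847297) = 0.635473 substitutions/site.
Under a molecular clock d = 2μt, so t = d/(2μ) = 0.635473 / (2 × 0.004) = 79.43 Myr.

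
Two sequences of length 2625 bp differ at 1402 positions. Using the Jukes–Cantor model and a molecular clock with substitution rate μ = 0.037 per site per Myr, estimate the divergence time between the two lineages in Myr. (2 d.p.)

12.62

p = 1402/2625 ≈ 0.534095.
d = −(3/4) ln(1 − 4p/3) = −0.75 ln(1 − 0.712127) = −0.75 ln(0.287873)
  = −0.75 × (-1.245236) = 0.933927 substitutions/site.
Under a molecular clock d = 2μt, so t = d/(2μ) = 0.933927 / (2 × 0.037) = 12.62 Myr.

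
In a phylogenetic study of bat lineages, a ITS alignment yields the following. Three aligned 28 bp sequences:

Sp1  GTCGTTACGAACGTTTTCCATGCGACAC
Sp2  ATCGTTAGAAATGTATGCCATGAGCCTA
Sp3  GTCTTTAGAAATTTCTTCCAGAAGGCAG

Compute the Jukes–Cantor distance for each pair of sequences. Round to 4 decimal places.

Sp1–Sp2: 10/28 sites differ → p ≈ 0.357143, d = −0.75 ln(1 − 0.476191) = 0.484971 ≈ 0.4850.
Sp1–Sp3: 11/28 sites differ → p ≈ 0.392857, d = −0.75 ln(1 − 0.523809) = 0.556452 ≈ 0.5565.
Sp2–Sp3: 10/28 sites differ → p ≈ 0.357143, d = −0.75 ln(1 − 0.476191) = 0.484971 ≈ 0.4850.

d(Sp1,Sp2) = 0.4850, d(Sp1,Sp3) = 0.5565, d(Sp2,Sp3) = 0.4850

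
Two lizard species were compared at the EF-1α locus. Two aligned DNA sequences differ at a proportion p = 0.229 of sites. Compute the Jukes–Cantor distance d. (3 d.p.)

d = −(3/4) ln(1 − 4p/3) = −0.75 ln(1 − 0.305333) = −0.75 ln(0.694667)
  = −0.75 × (-0.364323) = 0.273242 substitutions/site.

0.273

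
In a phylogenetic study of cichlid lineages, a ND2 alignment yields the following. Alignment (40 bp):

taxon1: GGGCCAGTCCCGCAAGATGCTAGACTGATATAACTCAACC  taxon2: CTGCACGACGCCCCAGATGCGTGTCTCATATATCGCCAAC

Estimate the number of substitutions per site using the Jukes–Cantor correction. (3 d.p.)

The sequences differ at 16 of 40 sites, so p = 16/40 = 0.4.
d = −(3/4) ln(1 − 4p/3) = −0.75 ln(1 − 0.533333) = −0.75 ln(0.466667)
  = −0.75 × (-0.762139) = 0.571604 substitutions/site.

0.572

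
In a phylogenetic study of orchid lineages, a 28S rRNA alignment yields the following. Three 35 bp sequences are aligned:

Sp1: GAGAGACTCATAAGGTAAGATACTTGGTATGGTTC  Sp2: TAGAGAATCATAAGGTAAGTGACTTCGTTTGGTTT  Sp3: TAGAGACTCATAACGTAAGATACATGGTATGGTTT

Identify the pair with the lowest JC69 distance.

Sp1–Sp2: 7/35 differ, p = 0.200, d = 0.233.
Sp1–Sp3: 4/35 differ, p = 0.114, d = 0.124.
Sp2–Sp3: 7/35 differ, p = 0.200, d = 0.233.
The smallest distance is between Sp1 and Sp3.

Sp1 and Sp3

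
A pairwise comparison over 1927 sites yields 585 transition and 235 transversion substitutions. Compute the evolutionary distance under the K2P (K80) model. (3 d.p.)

P = 585/1927 ≈ 0.303581 and Q = 235/1927 ≈ 0.121951.
Under the Kimura two-parameter model, d = −½ ln(1 − 2P − Q) − ¼ ln(1 − 2Q).
1 − 2P − Q = 0.270887, giving −½ ln(0.270887) = 0.653027.
1 − 2Q = 0.756098, giving −¼ ln(0.756098) = 0.069896.
d = 0.653027 + 0.069896 = 0.722923.

0.723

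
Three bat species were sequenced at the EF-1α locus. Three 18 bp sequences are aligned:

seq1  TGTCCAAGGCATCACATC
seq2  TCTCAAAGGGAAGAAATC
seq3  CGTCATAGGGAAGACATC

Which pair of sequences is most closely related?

seq2 and seq3

seq1–seq2: 6/18 differ, p = 0.333, d = 0.441.
seq1–seq3: 6/18 differ, p = 0.333, d = 0.441.
seq2–seq3: 4/18 differ, p = 0.222, d = 0.264.
The smallest distance is between seq2 and seq3.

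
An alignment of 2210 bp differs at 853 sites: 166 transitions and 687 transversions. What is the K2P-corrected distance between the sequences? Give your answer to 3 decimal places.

0.552

P = 166/2210 ≈ 0.075113 and Q = 687/2210 ≈ 0.31086.
Under the Kimura two-parameter model, d = −½ ln(1 − 2P − Q) − ¼ ln(1 − 2Q).
1 − 2P − Q = 0.538914, giving −½ ln(0.538914) = 0.309100.
1 − 2Q = 0.37828, giving −¼ ln(0.37828) = 0.243030.
d = 0.309100 + 0.243030 = 0.552130.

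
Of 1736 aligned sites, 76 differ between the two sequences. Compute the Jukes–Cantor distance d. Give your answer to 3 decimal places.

0.045

p = 76/1736 ≈ 0.043779.
d = −(3/4) ln(1 − 4p/3) = −0.75 ln(1 − 0.058372) = −0.75 ln(0.941628)
  = −0.75 × (-0.060145) = 0.045109 substitutions/site.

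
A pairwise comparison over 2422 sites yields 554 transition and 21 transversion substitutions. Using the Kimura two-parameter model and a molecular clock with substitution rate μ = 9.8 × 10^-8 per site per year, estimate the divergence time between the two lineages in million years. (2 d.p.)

1.62

P = 554/2422 ≈ 0.228737 and Q = 21/2422 ≈ 0.008671.
Under the Kimura two-parameter model, d = −½ ln(1 − 2P − Q) − ¼ ln(1 − 2Q).
1 − 2P − Q = 0.533855, giving −½ ln(0.533855) = 0.313816.
1 − 2Q = 0.982658, giving −¼ ln(0.982658) = 0.004374.
d = 0.313816 + 0.004374 = 0.318190.
Under a molecular clock d = 2μt, so t = d/(2μ) = 0.318190 / (2 × 9.8 × 10^-8) = 1.62 million years.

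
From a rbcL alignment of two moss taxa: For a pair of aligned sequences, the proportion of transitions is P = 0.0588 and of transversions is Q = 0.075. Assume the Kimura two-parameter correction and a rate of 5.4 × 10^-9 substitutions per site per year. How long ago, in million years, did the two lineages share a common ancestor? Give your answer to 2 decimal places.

Under the Kimura two-parameter model, d = −½ ln(1 − 2P − Q) − ¼ ln(1 − 2Q).
1 − 2P − Q = 0.8074, giving −½ ln(0.8074) = 0.106968.
1 − 2Q = 0.85, giving −¼ ln(0.85) = 0.040630.
d = 0.106968 + 0.040630 = 0.147598.
Under a molecular clock d = 2μt, so t = d/(2μ) = 0.147598 / (2 × 5.4 × 10^-9) = 13.67 million years.

13.67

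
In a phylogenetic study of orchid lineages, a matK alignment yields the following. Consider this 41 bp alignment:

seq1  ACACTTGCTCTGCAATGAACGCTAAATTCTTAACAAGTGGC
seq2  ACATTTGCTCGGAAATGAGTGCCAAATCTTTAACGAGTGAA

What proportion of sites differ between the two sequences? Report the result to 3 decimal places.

0.268

The sequences differ at 11 of 41 positions.
p = 11/41 = 0.268292… ≈ 0.268 (to 3 d.p.).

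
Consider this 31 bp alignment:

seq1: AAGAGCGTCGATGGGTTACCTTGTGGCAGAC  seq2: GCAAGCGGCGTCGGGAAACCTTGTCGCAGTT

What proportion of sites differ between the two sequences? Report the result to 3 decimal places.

The sequences differ at 11 of 31 positions.
p = 11/31 = 0.354838… ≈ 0.355 (to 3 d.p.).

0.355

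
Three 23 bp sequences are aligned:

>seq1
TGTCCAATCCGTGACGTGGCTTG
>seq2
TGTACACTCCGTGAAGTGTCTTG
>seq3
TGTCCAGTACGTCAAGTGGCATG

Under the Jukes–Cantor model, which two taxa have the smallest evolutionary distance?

seq1 and seq2

seq1–seq2: 4/23 differ, p = 0.174, d = 0.198.
seq1–seq3: 5/23 differ, p = 0.217, d = 0.257.
seq2–seq3: 6/23 differ, p = 0.261, d = 0.321.
The smallest distance is between seq1 and seq2.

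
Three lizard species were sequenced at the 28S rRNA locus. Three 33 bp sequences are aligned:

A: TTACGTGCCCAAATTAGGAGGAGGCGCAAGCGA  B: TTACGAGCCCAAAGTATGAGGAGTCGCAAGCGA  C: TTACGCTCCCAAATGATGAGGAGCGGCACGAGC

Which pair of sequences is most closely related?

A and B

A–B: 4/33 differ, p = 0.121, d = 0.132.
A–C: 9/33 differ, p = 0.273, d = 0.339.
B–C: 9/33 differ, p = 0.273, d = 0.339.
The smallest distance is between A and B.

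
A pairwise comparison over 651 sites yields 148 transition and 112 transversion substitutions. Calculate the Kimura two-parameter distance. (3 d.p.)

0.598

P = 148/651 ≈ 0.227343 and Q = 112/651 ≈ 0.172043.
Under the Kimura two-parameter model, d = −½ ln(1 − 2P − Q) − ¼ ln(1 − 2Q).
1 − 2P − Q = 0.373271, giving −½ ln(0.373271) = 0.492725.
1 − 2Q = 0.655914, giving −¼ ln(0.655914) = 0.105431.
d = 0.492725 + 0.105431 = 0.598156.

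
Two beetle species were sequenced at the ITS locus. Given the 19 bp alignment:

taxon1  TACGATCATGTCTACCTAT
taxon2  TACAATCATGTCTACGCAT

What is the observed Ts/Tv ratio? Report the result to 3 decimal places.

Transitions are A↔G and C↔T; transversions are all other mismatches.
Transitions: 2. Transversions: 1.
R = 2/1 = 2.000.

2.000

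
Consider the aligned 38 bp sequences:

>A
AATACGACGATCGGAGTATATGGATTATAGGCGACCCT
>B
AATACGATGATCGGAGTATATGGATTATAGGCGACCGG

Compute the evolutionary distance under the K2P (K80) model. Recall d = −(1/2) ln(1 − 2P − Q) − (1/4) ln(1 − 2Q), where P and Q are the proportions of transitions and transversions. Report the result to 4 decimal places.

Of 38 sites, 1 differences are transitions and 2 are transversions, so P = 1/38 ≈ 0.026316 and Q = 2/38 ≈ 0.052632.
Under the Kimura two-parameter model, d = −½ ln(1 − 2P − Q) − ¼ ln(1 − 2Q).
1 − 2P − Q = 0.894736, giving −½ ln(0.894736) = 0.055613.
1 − 2Q = 0.894736, giving −¼ ln(0.894736) = 0.027807.
d = 0.055613 + 0.027807 = 0.083420.

0.0834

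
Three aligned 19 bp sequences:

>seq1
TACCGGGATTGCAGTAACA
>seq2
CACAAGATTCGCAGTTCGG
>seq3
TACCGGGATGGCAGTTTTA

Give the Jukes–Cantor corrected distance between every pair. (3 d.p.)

seq1–seq2: 10/19 sites differ → p ≈ 0.526316, d = −0.75 ln(1 − 0.701755) = 0.907380 ≈ 0.907.
seq1–seq3: 4/19 sites differ → p ≈ 0.210526, d = −0.75 ln(1 − 0.280701) = 0.247109 ≈ 0.247.
seq2–seq3: 9/19 sites differ → p ≈ 0.473684, d = −0.75 ln(1 − 0.631579) = 0.748897 ≈ 0.749.

d(seq1,seq2) = 0.907, d(seq1,seq3) = 0.247, d(seq2,seq3) = 0.749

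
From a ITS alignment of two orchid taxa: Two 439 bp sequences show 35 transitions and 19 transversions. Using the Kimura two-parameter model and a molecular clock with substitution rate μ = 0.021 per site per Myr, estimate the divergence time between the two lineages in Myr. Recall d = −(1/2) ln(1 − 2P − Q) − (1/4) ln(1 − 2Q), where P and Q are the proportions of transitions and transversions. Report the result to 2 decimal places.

3.24

P = 35/439 ≈ 0.079727 and Q = 19/439 ≈ 0.04328.
Under the Kimura two-parameter model, d = −½ ln(1 − 2P − Q) − ¼ ln(1 − 2Q).
1 − 2P − Q = 0.797266, giving −½ ln(0.797266) = 0.113283.
1 − 2Q = 0.91344, giving −¼ ln(0.91344) = 0.022634.
d = 0.113283 + 0.022634 = 0.135917.
Under a molecular clock d = 2μt, so t = d/(2μ) = 0.135917 / (2 × 0.021) = 3.24 Myr.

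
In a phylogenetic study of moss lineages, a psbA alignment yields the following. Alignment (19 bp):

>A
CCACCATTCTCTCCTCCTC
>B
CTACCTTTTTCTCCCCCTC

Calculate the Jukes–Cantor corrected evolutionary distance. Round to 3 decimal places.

0.247

The sequences differ at 4 of 19 sites (2, 6, 9, 15), so p = 4/19 ≈ 0.210526.
d = −(3/4) ln(1 − 4p/3) = −0.75 ln(1 − 0.280701) = −0.75 ln(0.719299)
  = −0.75 × (-0.329478) = 0.247109 substitutions/site.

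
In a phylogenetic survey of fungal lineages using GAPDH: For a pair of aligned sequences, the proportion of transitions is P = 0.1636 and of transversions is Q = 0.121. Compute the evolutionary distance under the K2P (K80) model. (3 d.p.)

0.367

Under the Kimura two-parameter model, d = −½ ln(1 − 2P − Q) − ¼ ln(1 − 2Q).
1 − 2P − Q = 0.5518, giving −½ ln(0.5518) = 0.297285.
1 − 2Q = 0.758, giving −¼ ln(0.758) = 0.069268.
d = 0.297285 + 0.069268 = 0.366553.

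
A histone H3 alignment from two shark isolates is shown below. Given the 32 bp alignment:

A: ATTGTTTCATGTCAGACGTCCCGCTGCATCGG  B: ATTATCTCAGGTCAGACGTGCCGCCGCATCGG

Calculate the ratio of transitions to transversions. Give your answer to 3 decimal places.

Transitions are A↔G and C↔T; transversions are all other mismatches.
Transitions: 3. Transversions: 2.
R = 3/2 = 1.500.

1.500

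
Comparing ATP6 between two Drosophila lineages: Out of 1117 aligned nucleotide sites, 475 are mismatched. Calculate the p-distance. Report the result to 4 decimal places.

p = 475/1117 = 0.425246… ≈ 0.4252 (to 4 d.p.).

0.4252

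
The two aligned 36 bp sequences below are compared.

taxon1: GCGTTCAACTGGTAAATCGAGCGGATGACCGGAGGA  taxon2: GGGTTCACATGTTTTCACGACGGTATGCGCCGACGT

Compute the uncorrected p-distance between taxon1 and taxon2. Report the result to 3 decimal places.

The sequences differ at 16 of 36 positions.
p = 16/36 = 0.444444… ≈ 0.444 (to 3 d.p.).

0.444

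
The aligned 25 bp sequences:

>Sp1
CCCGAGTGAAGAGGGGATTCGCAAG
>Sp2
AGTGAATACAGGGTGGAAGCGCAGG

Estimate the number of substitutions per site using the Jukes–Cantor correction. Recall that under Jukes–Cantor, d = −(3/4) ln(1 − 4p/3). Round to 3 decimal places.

0.663

The sequences differ at 11 of 25 sites, so p = 11/25 = 0.44.
d = −(3/4) ln(1 − 4p/3) = −0.75 ln(1 − 0.586667) = −0.75 ln(0.413333)
  = −0.75 × (-0.883502) = 0.662627 substitutions/site.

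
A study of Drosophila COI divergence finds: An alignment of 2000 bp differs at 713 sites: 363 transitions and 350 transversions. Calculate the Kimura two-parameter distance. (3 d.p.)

P = 363/2000 = 0.1815 and Q = 350/2000 = 0.175.
Under the Kimura two-parameter model, d = −½ ln(1 − 2P − Q) − ¼ ln(1 − 2Q).
1 − 2P − Q = 0.462, giving −½ ln(0.462) = 0.386095.
1 − 2Q = 0.65, giving −¼ ln(0.65) = 0.107696.
d = 0.386095 + 0.107696 = 0.493791.

0.494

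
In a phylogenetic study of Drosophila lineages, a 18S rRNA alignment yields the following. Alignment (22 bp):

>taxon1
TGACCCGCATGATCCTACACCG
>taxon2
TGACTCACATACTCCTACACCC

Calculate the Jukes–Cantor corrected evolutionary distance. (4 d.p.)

The sequences differ at 5 of 22 sites (5, 7, 11, 12, 22), so p = 5/22 ≈ 0.227273.
d = −(3/4) ln(1 − 4p/3) = −0.75 ln(1 − 0.303031) = −0.75 ln(0.696969)
  = −0.75 × (-0.361014) = 0.270761 substitutions/site.

0.2708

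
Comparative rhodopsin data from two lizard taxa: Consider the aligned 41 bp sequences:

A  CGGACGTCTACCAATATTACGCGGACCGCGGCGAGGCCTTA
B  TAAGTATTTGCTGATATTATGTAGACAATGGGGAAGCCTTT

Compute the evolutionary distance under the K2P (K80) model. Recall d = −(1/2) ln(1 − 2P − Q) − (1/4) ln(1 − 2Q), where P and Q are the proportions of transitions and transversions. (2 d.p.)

1.00

Of 41 sites, 16 differences are transitions and 3 are transversions, so P = 16/41 ≈ 0.390244 and Q = 3/41 ≈ 0.073171.
Under the Kimura two-parameter model, d = −½ ln(1 − 2P − Q) − ¼ ln(1 − 2Q).
1 − 2P − Q = 0.146341, giving −½ ln(0.146341) = 0.960908.
1 − 2Q = 0.853658, giving −¼ ln(0.853658) = 0.039556.
d = 0.960908 + 0.039556 = 1.000464.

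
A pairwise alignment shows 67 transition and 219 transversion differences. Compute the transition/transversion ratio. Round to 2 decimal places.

R = 67/219 = 0.305936… ≈ 0.31 (to 2 d.p.).

0.31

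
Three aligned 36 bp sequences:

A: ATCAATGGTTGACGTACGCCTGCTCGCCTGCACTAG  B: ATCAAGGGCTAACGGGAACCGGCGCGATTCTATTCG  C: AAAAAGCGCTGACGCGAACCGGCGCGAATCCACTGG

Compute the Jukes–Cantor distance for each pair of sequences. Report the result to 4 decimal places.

A–B: 15/36 sites differ → p ≈ 0.416667, d = −0.75 ln(1 − 0.555556) = 0.608198 ≈ 0.6082.
A–C: 15/36 sites differ → p ≈ 0.416667, d = −0.75 ln(1 − 0.555556) = 0.608198 ≈ 0.6082.
B–C: 9/36 sites differ → p = 0.25, d = −0.75 ln(1 − 0.333333) = 0.304098 ≈ 0.3041.

d(A,B) = 0.6082, d(A,C) = 0.6082, d(B,C) = 0.3041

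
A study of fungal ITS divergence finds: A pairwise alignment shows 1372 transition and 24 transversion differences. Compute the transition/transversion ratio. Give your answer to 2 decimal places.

R = 1372/24 = 57.166666… ≈ 57.17 (to 2 d.p.).

57.17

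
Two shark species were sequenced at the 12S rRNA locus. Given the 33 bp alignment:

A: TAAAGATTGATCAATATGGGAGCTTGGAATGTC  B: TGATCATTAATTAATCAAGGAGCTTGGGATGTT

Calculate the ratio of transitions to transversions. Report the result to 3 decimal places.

Transitions are A↔G and C↔T; transversions are all other mismatches.
Transitions: 6. Transversions: 4.
R = 6/4 = 1.500.

1.500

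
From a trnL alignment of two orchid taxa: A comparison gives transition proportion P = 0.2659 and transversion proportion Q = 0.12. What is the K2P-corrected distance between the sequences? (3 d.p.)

Under the Kimura two-parameter model, d = −½ ln(1 − 2P − Q) − ¼ ln(1 − 2Q).
1 − 2P − Q = 0.3482, giving −½ ln(0.3482) = 0.527489.
1 − 2Q = 0.76, giving −¼ ln(0.76) = 0.068609.
d = 0.527489 + 0.068609 = 0.596098.

0.596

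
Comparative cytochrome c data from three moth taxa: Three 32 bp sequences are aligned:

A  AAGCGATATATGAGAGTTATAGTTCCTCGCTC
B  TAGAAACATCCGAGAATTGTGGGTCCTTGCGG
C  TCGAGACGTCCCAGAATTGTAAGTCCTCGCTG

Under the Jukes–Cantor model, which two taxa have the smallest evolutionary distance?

B and C

A–B: 13/32 differ, p = 0.406, d = 0.585.
A–C: 13/32 differ, p = 0.406, d = 0.585.
B–C: 8/32 differ, p = 0.250, d = 0.304.
The smallest distance is between B and C.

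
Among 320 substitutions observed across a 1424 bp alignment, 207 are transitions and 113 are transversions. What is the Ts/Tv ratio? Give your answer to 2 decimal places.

1.83

R = 207/113 = 1.831858… ≈ 1.83 (to 2 d.p.).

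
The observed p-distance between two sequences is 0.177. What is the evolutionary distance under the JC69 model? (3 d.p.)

0.202

d = −(3/4) ln(1 − 4p/3) = −0.75 ln(1 − 0.236) = −0.75 ln(0.764)
  = −0.75 × (-0.269187) = 0.201890 substitutions/site.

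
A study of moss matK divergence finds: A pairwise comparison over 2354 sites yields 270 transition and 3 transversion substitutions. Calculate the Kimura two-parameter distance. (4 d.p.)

0.1318

P = 270/2354 ≈ 0.114698 and Q = 3/2354 ≈ 0.001274.
Under the Kimura two-parameter model, d = −½ ln(1 − 2P − Q) − ¼ ln(1 − 2Q).
1 − 2P − Q = 0.76933, giving −½ ln(0.76933) = 0.131118.
1 − 2Q = 0.997452, giving −¼ ln(0.997452) = 0.000638.
d = 0.131118 + 0.000638 = 0.131756.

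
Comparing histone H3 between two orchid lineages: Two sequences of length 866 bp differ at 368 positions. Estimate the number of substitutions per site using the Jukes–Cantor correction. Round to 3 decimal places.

0.627

p = 368/866 ≈ 0.424942.
d = −(3/4) ln(1 − 4p/3) = −0.75 ln(1 − 0.566589) = −0.75 ln(0.433411)
  = −0.75 × (-0.836069) = 0.627052 substitutions/site.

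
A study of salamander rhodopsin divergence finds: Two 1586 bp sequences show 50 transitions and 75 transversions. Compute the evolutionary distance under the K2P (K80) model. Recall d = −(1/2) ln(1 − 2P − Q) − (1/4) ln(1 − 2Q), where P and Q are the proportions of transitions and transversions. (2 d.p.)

P = 50/1586 ≈ 0.031526 and Q = 75/1586 ≈ 0.047289.
Under the Kimura two-parameter model, d = −½ ln(1 − 2P − Q) − ¼ ln(1 − 2Q).
1 − 2P − Q = 0.889659, giving −½ ln(0.889659) = 0.058459.
1 − 2Q = 0.905422, giving −¼ ln(0.905422) = 0.024839.
d = 0.058459 + 0.024839 = 0.083298.

0.08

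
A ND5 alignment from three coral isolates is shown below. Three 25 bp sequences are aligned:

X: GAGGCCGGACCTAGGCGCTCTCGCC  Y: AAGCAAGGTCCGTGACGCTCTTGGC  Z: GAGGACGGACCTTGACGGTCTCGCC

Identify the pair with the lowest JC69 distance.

X–Y: 10/25 differ, p = 0.400, d = 0.572.
X–Z: 4/25 differ, p = 0.160, d = 0.180.
Y–Z: 8/25 differ, p = 0.320, d = 0.417.
The smallest distance is between X and Z.

X and Z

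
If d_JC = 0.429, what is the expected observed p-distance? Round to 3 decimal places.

0.327

p = (3/4)(1 − e^(−4d/3)) = 0.75 × (1 − e^(-0.572)) = 0.75 × (1 − 0.564396) = 0.326703.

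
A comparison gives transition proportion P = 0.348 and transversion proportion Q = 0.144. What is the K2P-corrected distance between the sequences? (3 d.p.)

Under the Kimura two-parameter model, d = −½ ln(1 − 2P − Q) − ¼ ln(1 − 2Q).
1 − 2P − Q = 0.16, giving −½ ln(0.16) = 0.916291.
1 − 2Q = 0.712, giving −¼ ln(0.712) = 0.084919.
d = 0.916291 + 0.084919 = 1.001210.

1.001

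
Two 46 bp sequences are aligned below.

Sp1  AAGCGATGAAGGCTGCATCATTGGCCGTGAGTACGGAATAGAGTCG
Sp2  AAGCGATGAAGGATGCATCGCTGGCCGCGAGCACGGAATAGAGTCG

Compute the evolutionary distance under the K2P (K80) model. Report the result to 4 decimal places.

0.1200

Of 46 sites, 4 differences are transitions and 1 are transversions, so P = 4/46 ≈ 0.086957 and Q = 1/46 ≈ 0.021739.
Under the Kimura two-parameter model, d = −½ ln(1 − 2P − Q) − ¼ ln(1 − 2Q).
1 − 2P − Q = 0.804347, giving −½ ln(0.804347) = 0.108862.
1 − 2Q = 0.956522, giving −¼ ln(0.956522) = 0.011113.
d = 0.108862 + 0.011113 = 0.119975.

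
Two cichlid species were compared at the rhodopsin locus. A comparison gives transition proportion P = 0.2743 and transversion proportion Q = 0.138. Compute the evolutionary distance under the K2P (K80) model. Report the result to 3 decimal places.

0.661

Under the Kimura two-parameter model, d = −½ ln(1 − 2P − Q) − ¼ ln(1 − 2Q).
1 − 2P − Q = 0.3134, giving −½ ln(0.3134) = 0.580137.
1 − 2Q = 0.724, giving −¼ ln(0.724) = 0.080741.
d = 0.580137 + 0.080741 = 0.660878.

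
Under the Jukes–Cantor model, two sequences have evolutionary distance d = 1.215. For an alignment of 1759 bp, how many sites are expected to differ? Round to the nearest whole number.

Invert JC69: p = (3/4)(1 − e^(−4d/3)) = 0.75 × (1 − e^(-1.62)) = 0.75 × (1 − 0.197899) = 0.601576.
Expected differing sites = pL ≈ 0.601576 × 1759 = 1058.172184 ≈ 1058.

1058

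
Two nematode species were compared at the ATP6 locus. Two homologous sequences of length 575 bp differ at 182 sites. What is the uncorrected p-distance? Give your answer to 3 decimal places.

p = 182/575 = 0.316521… ≈ 0.317 (to 3 d.p.).

0.317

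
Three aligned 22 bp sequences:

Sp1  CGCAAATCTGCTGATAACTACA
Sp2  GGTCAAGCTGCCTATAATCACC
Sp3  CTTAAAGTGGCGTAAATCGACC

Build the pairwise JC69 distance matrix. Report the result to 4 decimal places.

Sp1–Sp2: 9/22 sites differ → p ≈ 0.409091, d = −0.75 ln(1 − 0.545455) = 0.591344 ≈ 0.5913.
Sp1–Sp3: 11/22 sites differ → p = 0.5, d = −0.75 ln(1 − 0.666667) = 0.823960 ≈ 0.8240.
Sp2–Sp3: 10/22 sites differ → p ≈ 0.454545, d = −0.75 ln(1 − 0.60606) = 0.698667 ≈ 0.6987.

d(Sp1,Sp2) = 0.5913, d(Sp1,Sp3) = 0.8240, d(Sp2,Sp3) = 0.6987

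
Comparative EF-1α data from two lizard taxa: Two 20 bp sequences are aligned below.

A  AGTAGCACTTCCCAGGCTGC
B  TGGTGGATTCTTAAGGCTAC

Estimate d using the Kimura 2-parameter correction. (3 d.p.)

0.866

Of 20 sites, 5 differences are transitions and 5 are transversions, so P = 5/20 = 0.25 and Q = 5/20 = 0.25.
Under the Kimura two-parameter model, d = −½ ln(1 − 2P − Q) − ¼ ln(1 − 2Q).
1 − 2P − Q = 0.25, giving −½ ln(0.25) = 0.693147.
1 − 2Q = 0.5, giving −¼ ln(0.5) = 0.173287.
d = 0.693147 + 0.173287 = 0.866434.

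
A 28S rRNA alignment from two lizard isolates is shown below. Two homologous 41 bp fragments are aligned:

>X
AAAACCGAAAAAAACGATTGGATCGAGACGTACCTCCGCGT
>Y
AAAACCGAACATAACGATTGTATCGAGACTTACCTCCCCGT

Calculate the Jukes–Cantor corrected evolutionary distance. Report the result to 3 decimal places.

0.133

The sequences differ at 5 of 41 sites (10, 12, 21, 30, 38), so p = 5/41 ≈ 0.121951.
d = −(3/4) ln(1 − 4p/3) = −0.75 ln(1 − 0.162601) = −0.75 ln(0.837399)
  = −0.75 × (-0.177455) = 0.133091 substitutions/site.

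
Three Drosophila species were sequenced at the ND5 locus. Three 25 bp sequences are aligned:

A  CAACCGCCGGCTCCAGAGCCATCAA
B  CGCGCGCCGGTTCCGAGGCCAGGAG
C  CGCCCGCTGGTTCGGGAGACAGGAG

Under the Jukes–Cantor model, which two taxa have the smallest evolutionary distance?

B and C

A–B: 10/25 differ, p = 0.400, d = 0.572.
A–C: 10/25 differ, p = 0.400, d = 0.572.
B–C: 6/25 differ, p = 0.240, d = 0.289.
The smallest distance is between B and C.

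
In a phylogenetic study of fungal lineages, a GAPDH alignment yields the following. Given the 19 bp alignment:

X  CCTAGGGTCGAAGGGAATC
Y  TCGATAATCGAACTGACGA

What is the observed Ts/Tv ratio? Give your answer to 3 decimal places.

Transitions are A↔G and C↔T; transversions are all other mismatches.
Transitions: 3. Transversions: 7.
R = 3/7 = 0.428571… ≈ 0.429 (to 3 d.p.).

0.429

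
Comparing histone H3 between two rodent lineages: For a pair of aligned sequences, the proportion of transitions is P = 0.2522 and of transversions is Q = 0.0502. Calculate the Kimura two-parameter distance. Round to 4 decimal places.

0.4308

Under the Kimura two-parameter model, d = −½ ln(1 − 2P − Q) − ¼ ln(1 − 2Q).
1 − 2P − Q = 0.4454, giving −½ ln(0.4454) = 0.404391.
1 − 2Q = 0.8996, giving −¼ ln(0.8996) = 0.026451.
d = 0.404391 + 0.026451 = 0.430842.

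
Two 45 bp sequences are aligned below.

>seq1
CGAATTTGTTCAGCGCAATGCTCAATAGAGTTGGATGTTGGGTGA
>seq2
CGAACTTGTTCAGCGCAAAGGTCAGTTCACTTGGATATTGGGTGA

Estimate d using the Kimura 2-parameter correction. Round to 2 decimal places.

0.20

Of 45 sites, 3 differences are transitions and 5 are transversions, so P = 3/45 ≈ 0.066667 and Q = 5/45 ≈ 0.111111.
Under the Kimura two-parameter model, d = −½ ln(1 − 2P − Q) − ¼ ln(1 − 2Q).
1 − 2P − Q = 0.755555, giving −½ ln(0.755555) = 0.140151.
1 − 2Q = 0.777778, giving −¼ ln(0.777778) = 0.062829.
d = 0.140151 + 0.062829 = 0.202980.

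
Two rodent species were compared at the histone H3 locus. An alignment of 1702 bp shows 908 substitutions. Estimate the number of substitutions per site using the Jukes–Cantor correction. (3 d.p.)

0.932

p = 908/1702 ≈ 0.53349.
d = −(3/4) ln(1 − 4p/3) = −0.75 ln(1 − 0.71132) = −0.75 ln(0.28868)
  = −0.75 × (-1.242436) = 0.931827 substitutions/site.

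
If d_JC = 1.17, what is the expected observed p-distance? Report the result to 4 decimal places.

p = (3/4)(1 − e^(−4d/3)) = 0.75 × (1 − e^(-1.56)) = 0.75 × (1 − 0.210136) = 0.592398.

0.5924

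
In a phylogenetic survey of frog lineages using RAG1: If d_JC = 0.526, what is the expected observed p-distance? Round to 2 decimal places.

p = (3/4)(1 − e^(−4d/3)) = 0.75 × (1 − e^(-0.701333)) = 0.75 × (1 − 0.495924) = 0.378057.

0.38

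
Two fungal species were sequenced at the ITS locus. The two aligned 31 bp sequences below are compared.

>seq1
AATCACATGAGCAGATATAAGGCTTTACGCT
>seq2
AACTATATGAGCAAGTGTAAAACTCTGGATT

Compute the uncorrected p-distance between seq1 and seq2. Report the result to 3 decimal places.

The sequences differ at 13 of 31 positions.
p = 13/31 = 0.419354… ≈ 0.419 (to 3 d.p.).

0.419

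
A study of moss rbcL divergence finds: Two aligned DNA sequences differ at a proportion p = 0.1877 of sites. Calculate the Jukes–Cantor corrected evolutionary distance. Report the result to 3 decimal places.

d = −(3/4) ln(1 − 4p/3) = −0.75 ln(1 − 0.250267) = −0.75 ln(0.749733)
  = −0.75 × (-0.288038) = 0.216029 substitutions/site.

0.216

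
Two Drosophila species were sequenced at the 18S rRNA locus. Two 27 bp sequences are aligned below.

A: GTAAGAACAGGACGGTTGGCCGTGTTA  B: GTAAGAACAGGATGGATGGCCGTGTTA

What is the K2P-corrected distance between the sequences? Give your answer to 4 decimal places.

0.0781

Of 27 sites, 1 differences are transitions and 1 are transversions, so P = 1/27 ≈ 0.037037 and Q = 1/27 ≈ 0.037037.
Under the Kimura two-parameter model, d = −½ ln(1 − 2P − Q) − ¼ ln(1 − 2Q).
1 − 2P − Q = 0.888889, giving −½ ln(0.888889) = 0.058891.
1 − 2Q = 0.925926, giving −¼ ln(0.925926) = 0.019240.
d = 0.058891 + 0.019240 = 0.078131.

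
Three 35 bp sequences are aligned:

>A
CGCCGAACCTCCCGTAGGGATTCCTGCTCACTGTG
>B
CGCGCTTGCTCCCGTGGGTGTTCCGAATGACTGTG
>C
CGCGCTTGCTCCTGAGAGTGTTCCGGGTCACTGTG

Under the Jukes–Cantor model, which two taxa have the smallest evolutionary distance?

B and C

A–B: 12/35 differ, p = 0.343, d = 0.458.
A–C: 13/35 differ, p = 0.371, d = 0.513.
B–C: 6/35 differ, p = 0.171, d = 0.195.
The smallest distance is between B and C.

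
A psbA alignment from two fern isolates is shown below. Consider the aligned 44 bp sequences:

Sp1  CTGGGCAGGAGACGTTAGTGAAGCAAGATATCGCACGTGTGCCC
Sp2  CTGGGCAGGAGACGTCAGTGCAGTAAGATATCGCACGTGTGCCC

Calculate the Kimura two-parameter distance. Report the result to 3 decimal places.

0.072

Of 44 sites, 2 differences are transitions and 1 are transversions, so P = 2/44 ≈ 0.045455 and Q = 1/44 ≈ 0.022727.
Under the Kimura two-parameter model, d = −½ ln(1 − 2P − Q) − ¼ ln(1 − 2Q).
1 − 2P − Q = 0.886363, giving −½ ln(0.886363) = 0.060314.
1 − 2Q = 0.954546, giving −¼ ln(0.954546) = 0.011630.
d = 0.060314 + 0.011630 = 0.071944.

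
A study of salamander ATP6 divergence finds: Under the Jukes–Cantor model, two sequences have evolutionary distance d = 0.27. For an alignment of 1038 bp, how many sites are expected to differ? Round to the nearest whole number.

Invert JC69: p = (3/4)(1 − e^(−4d/3)) = 0.75 × (1 − e^(-0.36)) = 0.75 × (1 − 0.697676) = 0.226743.
Expected differing sites = pL ≈ 0.226743 × 1038 = 235.359234 ≈ 235.

235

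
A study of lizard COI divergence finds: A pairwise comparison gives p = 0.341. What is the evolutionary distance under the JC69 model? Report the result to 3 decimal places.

0.455

d = −(3/4) ln(1 − 4p/3) = −0.75 ln(1 − 0.454667) = −0.75 ln(0.545333)
  = −0.75 × (-0.606359) = 0.454769 substitutions/site.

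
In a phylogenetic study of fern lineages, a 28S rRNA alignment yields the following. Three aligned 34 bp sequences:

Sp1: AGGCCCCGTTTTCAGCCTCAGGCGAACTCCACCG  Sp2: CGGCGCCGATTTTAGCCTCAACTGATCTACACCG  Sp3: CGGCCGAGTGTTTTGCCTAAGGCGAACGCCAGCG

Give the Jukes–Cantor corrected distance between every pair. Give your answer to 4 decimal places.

d(Sp1,Sp2) = 0.3265, d(Sp1,Sp3) = 0.3265, d(Sp2,Sp3) = 0.5972

Sp1–Sp2: 9/34 sites differ → p ≈ 0.264706, d = −0.75 ln(1 − 0.352941) = 0.326488 ≈ 0.3265.
Sp1–Sp3: 9/34 sites differ → p ≈ 0.264706, d = −0.75 ln(1 − 0.352941) = 0.326488 ≈ 0.3265.
Sp2–Sp3: 14/34 sites differ → p ≈ 0.411765, d = −0.75 ln(1 − 0.54902) = 0.597249 ≈ 0.5972.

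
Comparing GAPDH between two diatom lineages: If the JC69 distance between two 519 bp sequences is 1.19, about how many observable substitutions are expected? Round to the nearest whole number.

310

Invert JC69: p = (3/4)(1 − e^(−4d/3)) = 0.75 × (1 − e^(-1.586667)) = 0.75 × (1 − 0.204606) = 0.596546.
Expected differing sites = pL ≈ 0.596546 × 519 = 309.607374 ≈ 310.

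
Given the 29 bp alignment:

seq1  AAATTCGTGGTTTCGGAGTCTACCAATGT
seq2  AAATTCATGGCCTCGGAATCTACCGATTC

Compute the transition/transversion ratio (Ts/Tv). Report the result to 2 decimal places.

6.00

Transitions are A↔G and C↔T; transversions are all other mismatches.
Transitions: 6. Transversions: 1.
R = 6/1 = 6.00.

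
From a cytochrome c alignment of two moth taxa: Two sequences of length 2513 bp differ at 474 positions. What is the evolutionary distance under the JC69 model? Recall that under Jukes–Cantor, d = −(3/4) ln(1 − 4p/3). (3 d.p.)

p = 474/2513 ≈ 0.188619.
d = −(3/4) ln(1 − 4p/3) = −0.75 ln(1 − 0.251492) = −0.75 ln(0.748508)
  = −0.75 × (-0.289673) = 0.217255 substitutions/site.

0.217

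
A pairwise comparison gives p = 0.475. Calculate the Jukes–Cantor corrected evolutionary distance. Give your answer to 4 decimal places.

d = −(3/4) ln(1 − 4p/3) = −0.75 ln(1 − 0.633333) = −0.75 ln(0.366667)
  = −0.75 × (-1.003301) = 0.752476 substitutions/site.

0.7525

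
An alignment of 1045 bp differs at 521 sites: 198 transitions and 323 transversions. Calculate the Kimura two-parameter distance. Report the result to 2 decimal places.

P = 198/1045 ≈ 0.189474 and Q = 323/1045 ≈ 0.309091.
Under the Kimura two-parameter model, d = −½ ln(1 − 2P − Q) − ¼ ln(1 − 2Q).
1 − 2P − Q = 0.311961, giving −½ ln(0.311961) = 0.582439.
1 − 2Q = 0.381818, giving −¼ ln(0.381818) = 0.240703.
d = 0.582439 + 0.240703 = 0.823142.

0.82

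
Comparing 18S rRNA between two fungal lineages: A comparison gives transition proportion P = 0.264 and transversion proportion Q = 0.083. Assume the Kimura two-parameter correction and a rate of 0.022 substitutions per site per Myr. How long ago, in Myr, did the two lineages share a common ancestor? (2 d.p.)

11.76

Under the Kimura two-parameter model, d = −½ ln(1 − 2P − Q) − ¼ ln(1 − 2Q).
1 − 2P − Q = 0.389, giving −½ ln(0.389) = 0.472088.
1 − 2Q = 0.834, giving −¼ ln(0.834) = 0.045380.
d = 0.472088 + 0.045380 = 0.517468.
Under a molecular clock d = 2μt, so t = d/(2μ) = 0.517468 / (2 × 0.022) = 11.76 Myr.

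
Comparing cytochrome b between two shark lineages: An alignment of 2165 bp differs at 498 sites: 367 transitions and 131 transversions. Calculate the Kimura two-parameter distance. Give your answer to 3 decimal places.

P = 367/2165 ≈ 0.169515 and Q = 131/2165 ≈ 0.060508.
Under the Kimura two-parameter model, d = −½ ln(1 − 2P − Q) − ¼ ln(1 − 2Q).
1 − 2P − Q = 0.600462, giving −½ ln(0.600462) = 0.255028.
1 − 2Q = 0.878984, giving −¼ ln(0.878984) = 0.032247.
d = 0.255028 + 0.032247 = 0.287275.

0.287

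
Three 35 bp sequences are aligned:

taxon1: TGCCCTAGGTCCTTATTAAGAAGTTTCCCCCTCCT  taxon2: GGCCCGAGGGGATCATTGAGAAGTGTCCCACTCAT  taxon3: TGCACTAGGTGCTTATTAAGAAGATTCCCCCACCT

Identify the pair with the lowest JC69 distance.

taxon1 and taxon3

taxon1–taxon2: 10/35 differ, p = 0.286, d = 0.360.
taxon1–taxon3: 4/35 differ, p = 0.114, d = 0.124.
taxon2–taxon3: 12/35 differ, p = 0.343, d = 0.458.
The smallest distance is between taxon1 and taxon3.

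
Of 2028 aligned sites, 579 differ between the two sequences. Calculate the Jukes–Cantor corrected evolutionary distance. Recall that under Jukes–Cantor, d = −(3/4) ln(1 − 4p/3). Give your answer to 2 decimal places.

0.36

p = 579/2028 ≈ 0.285503.
d = −(3/4) ln(1 − 4p/3) = −0.75 ln(1 − 0.380671) = −0.75 ln(0.619329)
  = −0.75 × (-0.479119) = 0.359339 substitutions/site.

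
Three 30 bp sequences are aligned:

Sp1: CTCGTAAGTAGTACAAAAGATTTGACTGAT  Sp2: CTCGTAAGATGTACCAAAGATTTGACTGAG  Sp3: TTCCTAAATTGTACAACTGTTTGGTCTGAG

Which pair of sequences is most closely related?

Sp1 and Sp2

Sp1–Sp2: 4/30 differ, p = 0.133, d = 0.147.
Sp1–Sp3: 10/30 differ, p = 0.333, d = 0.441.
Sp2–Sp3: 10/30 differ, p = 0.333, d = 0.441.
The smallest distance is between Sp1 and Sp2.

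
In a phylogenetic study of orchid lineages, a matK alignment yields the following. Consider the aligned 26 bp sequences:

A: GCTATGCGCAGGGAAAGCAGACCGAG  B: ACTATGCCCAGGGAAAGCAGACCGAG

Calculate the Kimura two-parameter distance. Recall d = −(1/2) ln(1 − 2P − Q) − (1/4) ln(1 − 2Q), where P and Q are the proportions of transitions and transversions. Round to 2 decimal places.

Of 26 sites, 1 differences are transitions and 1 are transversions, so P = 1/26 ≈ 0.038462 and Q = 1/26 ≈ 0.038462.
Under the Kimura two-parameter model, d = −½ ln(1 − 2P − Q) − ¼ ln(1 − 2Q).
1 − 2P − Q = 0.884614, giving −½ ln(0.884614) = 0.061302.
1 − 2Q = 0.923076, giving −¼ ln(0.923076) = 0.020011.
d = 0.061302 + 0.020011 = 0.081313.

0.08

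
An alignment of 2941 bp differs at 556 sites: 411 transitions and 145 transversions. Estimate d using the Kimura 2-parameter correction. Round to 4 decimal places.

0.2253

P = 411/2941 ≈ 0.139748 and Q = 145/2941 ≈ 0.049303.
Under the Kimura two-parameter model, d = −½ ln(1 − 2P − Q) − ¼ ln(1 − 2Q).
1 − 2P − Q = 0.671201, giving −½ ln(0.671201) = 0.199343.
1 − 2Q = 0.901394, giving −¼ ln(0.901394) = 0.025953.
d = 0.199343 + 0.025953 = 0.225296.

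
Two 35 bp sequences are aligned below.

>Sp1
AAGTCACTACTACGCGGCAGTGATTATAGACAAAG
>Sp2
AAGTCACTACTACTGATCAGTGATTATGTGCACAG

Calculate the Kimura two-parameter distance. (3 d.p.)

Of 35 sites, 3 differences are transitions and 5 are transversions, so P = 3/35 ≈ 0.085714 and Q = 5/35 ≈ 0.142857.
Under the Kimura two-parameter model, d = −½ ln(1 − 2P − Q) − ¼ ln(1 − 2Q).
1 − 2P − Q = 0.685715, giving −½ ln(0.685715) = 0.188647.
1 − 2Q = 0.714286, giving −¼ ln(0.714286) = 0.084118.
d = 0.188647 + 0.084118 = 0.272765.

0.273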